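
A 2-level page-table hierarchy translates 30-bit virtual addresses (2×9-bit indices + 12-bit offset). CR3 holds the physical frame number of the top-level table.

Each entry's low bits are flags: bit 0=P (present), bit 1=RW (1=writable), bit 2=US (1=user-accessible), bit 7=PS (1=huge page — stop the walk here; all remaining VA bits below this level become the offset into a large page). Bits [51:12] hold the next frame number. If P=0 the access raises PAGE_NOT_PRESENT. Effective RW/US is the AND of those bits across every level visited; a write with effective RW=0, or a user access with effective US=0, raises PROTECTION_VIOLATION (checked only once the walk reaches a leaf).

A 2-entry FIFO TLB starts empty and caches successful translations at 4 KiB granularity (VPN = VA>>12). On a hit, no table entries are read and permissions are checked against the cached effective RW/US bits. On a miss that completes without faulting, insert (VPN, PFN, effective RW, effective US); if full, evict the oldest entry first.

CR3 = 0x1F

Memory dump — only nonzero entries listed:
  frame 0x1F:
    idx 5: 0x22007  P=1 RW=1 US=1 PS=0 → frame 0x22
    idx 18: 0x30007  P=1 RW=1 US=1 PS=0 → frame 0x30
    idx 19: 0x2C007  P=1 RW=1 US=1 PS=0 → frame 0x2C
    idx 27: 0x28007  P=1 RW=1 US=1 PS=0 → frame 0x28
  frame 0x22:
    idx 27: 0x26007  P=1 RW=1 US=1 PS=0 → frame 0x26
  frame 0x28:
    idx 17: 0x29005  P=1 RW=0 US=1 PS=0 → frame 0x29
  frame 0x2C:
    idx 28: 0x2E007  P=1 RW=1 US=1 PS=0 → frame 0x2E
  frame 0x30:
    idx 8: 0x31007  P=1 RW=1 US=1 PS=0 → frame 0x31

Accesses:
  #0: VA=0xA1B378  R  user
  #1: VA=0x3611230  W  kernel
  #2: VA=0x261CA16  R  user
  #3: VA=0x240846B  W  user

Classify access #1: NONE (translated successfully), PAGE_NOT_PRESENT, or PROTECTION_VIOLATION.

Per-access translation:
#0 VA=0xA1B378 (r,user):
  lvl0: tbl 0x1F, slot 5 ⇒ 0x22007 (P1/RW1/US1/PS0)
  lvl1: tbl 0x22, slot 27 ⇒ 0x26007 (P1/RW1/US1/PS0)
  ✓ 0x26378  — 2 lookups
#1 VA=0x3611230 (w,kernel):
  lvl0: tbl 0x1F, slot 27 ⇒ 0x28007 (P1/RW1/US1/PS0)
  lvl1: tbl 0x28, slot 17 ⇒ 0x29005 (P1/RW0/US1/PS0)
  → PROTECTION_VIOLATION  (2 entries read)
#2 VA=0x261CA16 (r,user):
  lvl0: tbl 0x1F, slot 19 ⇒ 0x2C007 (P1/RW1/US1/PS0)
  lvl1: tbl 0x2C, slot 28 ⇒ 0x2E007 (P1/RW1/US1/PS0)
  ✓ 0x2EA16  — 2 lookups
#3 VA=0x240846B (w,user):
  lvl0: tbl 0x1F, slot 18 ⇒ 0x30007 (P1/RW1/US1/PS0)
  lvl1: tbl 0x30, slot 8 ⇒ 0x31007 (P1/RW1/US1/PS0)
  ✓ 0x3146B  — 2 lookups

Access #1 fault: PROTECTION_VIOLATION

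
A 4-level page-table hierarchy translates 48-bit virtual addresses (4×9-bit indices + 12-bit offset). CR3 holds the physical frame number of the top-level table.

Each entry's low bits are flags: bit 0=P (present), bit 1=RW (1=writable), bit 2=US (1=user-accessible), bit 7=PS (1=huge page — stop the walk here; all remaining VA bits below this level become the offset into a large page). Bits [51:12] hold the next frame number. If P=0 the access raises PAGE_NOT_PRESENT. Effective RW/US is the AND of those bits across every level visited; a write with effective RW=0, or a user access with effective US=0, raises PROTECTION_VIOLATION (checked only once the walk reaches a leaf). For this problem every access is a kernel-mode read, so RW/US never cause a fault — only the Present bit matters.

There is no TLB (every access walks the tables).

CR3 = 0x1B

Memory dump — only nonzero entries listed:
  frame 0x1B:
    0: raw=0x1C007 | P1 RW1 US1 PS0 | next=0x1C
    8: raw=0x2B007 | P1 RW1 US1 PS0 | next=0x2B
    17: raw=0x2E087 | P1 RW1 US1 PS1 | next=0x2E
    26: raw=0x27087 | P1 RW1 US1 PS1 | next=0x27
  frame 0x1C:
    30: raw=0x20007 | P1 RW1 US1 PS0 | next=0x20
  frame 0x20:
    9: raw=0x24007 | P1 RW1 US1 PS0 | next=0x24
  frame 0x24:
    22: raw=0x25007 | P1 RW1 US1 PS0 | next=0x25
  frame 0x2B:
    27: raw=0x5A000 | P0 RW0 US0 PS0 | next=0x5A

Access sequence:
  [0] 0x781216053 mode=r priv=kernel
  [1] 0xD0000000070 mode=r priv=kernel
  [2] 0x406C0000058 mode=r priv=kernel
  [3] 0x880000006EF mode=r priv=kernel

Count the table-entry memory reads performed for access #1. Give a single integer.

Walk each access:
#0 VA=0x781216053 (r,kernel):
  [0] read 0x1B idx=0: raw=0x1C007 flags P=1 W=1 U=1 S=0
  [1] read 0x1C idx=30: raw=0x20007 flags P=1 W=1 U=1 S=0
  [2] read 0x20 idx=9: raw=0x24007 flags P=1 W=1 U=1 S=0
  [3] read 0x24 idx=22: raw=0x25007 flags P=1 W=1 U=1 S=0
  → PA=0x25053  (4 entries read)
#1 VA=0xD0000000070 (r,kernel):
  [0] read 0x1B idx=26: raw=0x27087 flags P=1 W=1 U=1 S=1
  → PA=0x27070 (huge @L0)  (1 entries read)
#2 VA=0x406C0000058 (r,kernel):
  [0] read 0x1B idx=8: raw=0x2B007 flags P=1 W=1 U=1 S=0
  [1] read 0x2B idx=27: raw=0x5A000 flags P=0 W=0 U=0 S=0
  → PAGE_NOT_PRESENT  (2 entries read)
#3 VA=0x880000006EF (r,kernel):
  [0] read 0x1B idx=17: raw=0x2E087 flags P=1 W=1 U=1 S=1
  → PA=0x2E6EF (huge @L0)  (1 entries read)

Entries read for #1: 1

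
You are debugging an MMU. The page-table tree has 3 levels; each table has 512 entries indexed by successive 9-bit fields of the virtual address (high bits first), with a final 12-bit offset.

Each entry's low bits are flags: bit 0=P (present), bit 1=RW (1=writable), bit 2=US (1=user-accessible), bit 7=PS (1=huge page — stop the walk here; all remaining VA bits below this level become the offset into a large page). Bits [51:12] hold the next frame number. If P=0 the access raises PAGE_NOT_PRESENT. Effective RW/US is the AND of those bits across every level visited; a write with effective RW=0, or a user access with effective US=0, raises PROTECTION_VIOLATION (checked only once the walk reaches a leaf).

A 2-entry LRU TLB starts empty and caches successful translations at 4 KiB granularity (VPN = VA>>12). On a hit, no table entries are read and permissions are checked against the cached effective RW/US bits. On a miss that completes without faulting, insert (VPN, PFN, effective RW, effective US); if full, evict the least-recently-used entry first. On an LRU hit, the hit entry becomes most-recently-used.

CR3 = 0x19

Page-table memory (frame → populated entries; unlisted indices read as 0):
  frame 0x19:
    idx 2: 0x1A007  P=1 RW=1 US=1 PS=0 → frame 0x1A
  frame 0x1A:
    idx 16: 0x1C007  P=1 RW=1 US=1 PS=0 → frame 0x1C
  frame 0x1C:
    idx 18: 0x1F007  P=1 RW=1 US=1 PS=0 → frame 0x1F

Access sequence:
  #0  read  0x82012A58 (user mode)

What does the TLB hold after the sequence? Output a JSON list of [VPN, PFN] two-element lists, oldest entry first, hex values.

Per-access translation:
#0 VA=0x82012A58 (r,user):
  L0: frame=0x19 idx=2 entry=0x1A007 [P=1 RW=1 US=1 PS=0]
  L1: frame=0x1A idx=16 entry=0x1C007 [P=1 RW=1 US=1 PS=0]
  L2: frame=0x1C idx=18 entry=0x1F007 [P=1 RW=1 US=1 PS=0]
  ⇒ phys 0x1FA58  [3 reads]

TLB: [["0x82012", "0x1F"]]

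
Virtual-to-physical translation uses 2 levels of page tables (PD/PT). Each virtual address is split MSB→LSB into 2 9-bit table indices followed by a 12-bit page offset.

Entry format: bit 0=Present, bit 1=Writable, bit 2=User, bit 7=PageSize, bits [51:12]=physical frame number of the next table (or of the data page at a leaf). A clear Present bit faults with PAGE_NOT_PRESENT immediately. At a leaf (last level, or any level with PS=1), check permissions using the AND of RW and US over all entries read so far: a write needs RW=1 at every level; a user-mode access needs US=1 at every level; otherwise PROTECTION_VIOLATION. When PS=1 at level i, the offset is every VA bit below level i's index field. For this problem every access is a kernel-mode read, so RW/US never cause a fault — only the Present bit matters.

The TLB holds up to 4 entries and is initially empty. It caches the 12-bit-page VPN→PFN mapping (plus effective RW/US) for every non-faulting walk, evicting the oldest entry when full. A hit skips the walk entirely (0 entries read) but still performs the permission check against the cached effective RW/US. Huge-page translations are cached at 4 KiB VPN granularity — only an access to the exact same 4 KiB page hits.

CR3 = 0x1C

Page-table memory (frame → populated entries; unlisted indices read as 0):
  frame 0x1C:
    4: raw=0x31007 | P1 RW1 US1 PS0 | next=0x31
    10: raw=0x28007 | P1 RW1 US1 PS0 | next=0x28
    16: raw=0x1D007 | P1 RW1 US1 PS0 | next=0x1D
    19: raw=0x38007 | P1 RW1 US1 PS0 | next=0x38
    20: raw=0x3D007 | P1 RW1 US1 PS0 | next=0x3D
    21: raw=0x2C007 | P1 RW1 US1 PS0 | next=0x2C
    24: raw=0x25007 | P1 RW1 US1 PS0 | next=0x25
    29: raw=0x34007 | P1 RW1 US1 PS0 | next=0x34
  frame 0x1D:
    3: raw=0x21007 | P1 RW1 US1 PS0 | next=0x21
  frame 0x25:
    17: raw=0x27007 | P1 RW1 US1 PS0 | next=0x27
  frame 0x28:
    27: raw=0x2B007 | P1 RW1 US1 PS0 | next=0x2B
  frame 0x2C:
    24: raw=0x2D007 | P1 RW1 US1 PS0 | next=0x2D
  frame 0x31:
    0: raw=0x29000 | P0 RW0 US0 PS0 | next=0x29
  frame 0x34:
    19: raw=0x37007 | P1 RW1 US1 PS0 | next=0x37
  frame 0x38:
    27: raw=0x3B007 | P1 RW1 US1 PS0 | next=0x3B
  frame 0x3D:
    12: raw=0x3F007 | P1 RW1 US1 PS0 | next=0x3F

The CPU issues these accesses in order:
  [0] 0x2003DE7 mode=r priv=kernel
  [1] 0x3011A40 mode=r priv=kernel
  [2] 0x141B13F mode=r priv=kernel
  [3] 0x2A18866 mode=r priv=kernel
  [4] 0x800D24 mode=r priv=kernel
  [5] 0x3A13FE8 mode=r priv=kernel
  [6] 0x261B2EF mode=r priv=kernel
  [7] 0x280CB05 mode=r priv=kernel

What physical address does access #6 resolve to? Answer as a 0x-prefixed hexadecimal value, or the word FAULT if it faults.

Walk each access:
#0 VA=0x2003DE7 (r,kernel):
  [0] read 0x1C idx=16: raw=0x1D007 flags P=1 W=1 U=1 S=0
  [1] read 0x1D idx=3: raw=0x21007 flags P=1 W=1 U=1 S=0
  ✓ 0x21DE7  — 2 lookups
#1 VA=0x3011A40 (r,kernel):
  [0] read 0x1C idx=24: raw=0x25007 flags P=1 W=1 U=1 S=0
  [1] read 0x25 idx=17: raw=0x27007 flags P=1 W=1 U=1 S=0
  ✓ 0x27A40  — 2 lookups
#2 VA=0x141B13F (r,kernel):
  [0] read 0x1C idx=10: raw=0x28007 flags P=1 W=1 U=1 S=0
  [1] read 0x28 idx=27: raw=0x2B007 flags P=1 W=1 U=1 S=0
  ✓ 0x2B13F  — 2 lookups
#3 VA=0x2A18866 (r,kernel):
  [0] read 0x1C idx=21: raw=0x2C007 flags P=1 W=1 U=1 S=0
  [1] read 0x2C idx=24: raw=0x2D007 flags P=1 W=1 U=1 S=0
  ✓ 0x2D866  — 2 lookups
#4 VA=0x800D24 (r,kernel):
  [0] read 0x1C idx=4: raw=0x31007 flags P=1 W=1 U=1 S=0
  [1] read 0x31 idx=0: raw=0x29000 flags P=0 W=0 U=0 S=0
  ⇒ fault: PAGE_NOT_PRESENT  — 2 lookups
#5 VA=0x3A13FE8 (r,kernel):
  [0] read 0x1C idx=29: raw=0x34007 flags P=1 W=1 U=1 S=0
  [1] read 0x34 idx=19: raw=0x37007 flags P=1 W=1 U=1 S=0
  ✓ 0x37FE8  — 2 lookups
#6 VA=0x261B2EF (r,kernel):
  [0] read 0x1C idx=19: raw=0x38007 flags P=1 W=1 U=1 S=0
  [1] read 0x38 idx=27: raw=0x3B007 flags P=1 W=1 U=1 S=0
  ✓ 0x3B2EF  — 2 lookups
#7 VA=0x280CB05 (r,kernel):
  [0] read 0x1C idx=20: raw=0x3D007 flags P=1 W=1 U=1 S=0
  [1] read 0x3D idx=12: raw=0x3F007 flags P=1 W=1 U=1 S=0
  ✓ 0x3FB05  — 2 lookups

Access #6 PA: 0x3B2EF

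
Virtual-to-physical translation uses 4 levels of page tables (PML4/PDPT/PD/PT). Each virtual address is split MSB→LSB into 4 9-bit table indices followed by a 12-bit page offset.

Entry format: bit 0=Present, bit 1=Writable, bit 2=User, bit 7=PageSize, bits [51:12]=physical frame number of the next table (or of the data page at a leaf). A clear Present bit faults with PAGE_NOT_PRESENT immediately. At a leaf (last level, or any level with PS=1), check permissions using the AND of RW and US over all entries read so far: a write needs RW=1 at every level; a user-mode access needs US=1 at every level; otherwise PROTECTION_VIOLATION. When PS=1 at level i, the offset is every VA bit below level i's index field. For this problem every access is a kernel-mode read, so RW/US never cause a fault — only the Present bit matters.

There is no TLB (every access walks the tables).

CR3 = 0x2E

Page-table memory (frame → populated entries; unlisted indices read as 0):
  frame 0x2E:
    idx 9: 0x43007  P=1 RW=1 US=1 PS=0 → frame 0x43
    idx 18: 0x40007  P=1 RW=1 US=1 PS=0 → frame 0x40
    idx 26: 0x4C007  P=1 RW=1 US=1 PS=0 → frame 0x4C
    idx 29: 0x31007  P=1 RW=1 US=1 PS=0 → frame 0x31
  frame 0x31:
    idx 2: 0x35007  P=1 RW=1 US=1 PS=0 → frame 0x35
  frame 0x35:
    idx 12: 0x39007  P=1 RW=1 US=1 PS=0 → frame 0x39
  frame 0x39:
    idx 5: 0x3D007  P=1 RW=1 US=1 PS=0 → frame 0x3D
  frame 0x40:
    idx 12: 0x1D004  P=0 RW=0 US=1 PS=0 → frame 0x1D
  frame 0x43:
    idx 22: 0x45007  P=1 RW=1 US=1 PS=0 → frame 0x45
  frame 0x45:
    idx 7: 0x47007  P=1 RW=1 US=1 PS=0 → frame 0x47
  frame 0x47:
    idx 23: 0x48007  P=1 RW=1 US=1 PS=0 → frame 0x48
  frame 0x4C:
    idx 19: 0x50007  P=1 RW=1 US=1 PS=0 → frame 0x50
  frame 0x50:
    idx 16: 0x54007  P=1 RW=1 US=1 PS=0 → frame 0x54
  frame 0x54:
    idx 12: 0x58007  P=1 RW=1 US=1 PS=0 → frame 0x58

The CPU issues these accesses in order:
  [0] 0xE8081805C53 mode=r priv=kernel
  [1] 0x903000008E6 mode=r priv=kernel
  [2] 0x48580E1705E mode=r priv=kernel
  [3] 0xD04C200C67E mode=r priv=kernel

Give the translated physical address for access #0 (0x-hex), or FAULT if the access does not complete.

Trace:
#0 VA=0xE8081805C53 (r,kernel):
  lvl0: tbl 0x2E, slot 29 ⇒ 0x31007 (P1/RW1/US1/PS0)
  lvl1: tbl 0x31, slot 2 ⇒ 0x35007 (P1/RW1/US1/PS0)
  lvl2: tbl 0x35, slot 12 ⇒ 0x39007 (P1/RW1/US1/PS0)
  lvl3: tbl 0x39, slot 5 ⇒ 0x3D007 (P1/RW1/US1/PS0)
  → PA=0x3DC53  (4 entries read)
#1 VA=0x903000008E6 (r,kernel):
  lvl0: tbl 0x2E, slot 18 ⇒ 0x40007 (P1/RW1/US1/PS0)
  lvl1: tbl 0x40, slot 12 ⇒ 0x1D004 (P0/RW0/US1/PS0)
  ⇒ fault: PAGE_NOT_PRESENT  — 2 lookups
#2 VA=0x48580E1705E (r,kernel):
  lvl0: tbl 0x2E, slot 9 ⇒ 0x43007 (P1/RW1/US1/PS0)
  lvl1: tbl 0x43, slot 22 ⇒ 0x45007 (P1/RW1/US1/PS0)
  lvl2: tbl 0x45, slot 7 ⇒ 0x47007 (P1/RW1/US1/PS0)
  lvl3: tbl 0x47, slot 23 ⇒ 0x48007 (P1/RW1/US1/PS0)
  → PA=0x4805E  (4 entries read)
#3 VA=0xD04C200C67E (r,kernel):
  lvl0: tbl 0x2E, slot 26 ⇒ 0x4C007 (P1/RW1/US1/PS0)
  lvl1: tbl 0x4C, slot 19 ⇒ 0x50007 (P1/RW1/US1/PS0)
  lvl2: tbl 0x50, slot 16 ⇒ 0x54007 (P1/RW1/US1/PS0)
  lvl3: tbl 0x54, slot 12 ⇒ 0x58007 (P1/RW1/US1/PS0)
  → PA=0x5867E  (4 entries read)

Access #0 PA: 0x3DC53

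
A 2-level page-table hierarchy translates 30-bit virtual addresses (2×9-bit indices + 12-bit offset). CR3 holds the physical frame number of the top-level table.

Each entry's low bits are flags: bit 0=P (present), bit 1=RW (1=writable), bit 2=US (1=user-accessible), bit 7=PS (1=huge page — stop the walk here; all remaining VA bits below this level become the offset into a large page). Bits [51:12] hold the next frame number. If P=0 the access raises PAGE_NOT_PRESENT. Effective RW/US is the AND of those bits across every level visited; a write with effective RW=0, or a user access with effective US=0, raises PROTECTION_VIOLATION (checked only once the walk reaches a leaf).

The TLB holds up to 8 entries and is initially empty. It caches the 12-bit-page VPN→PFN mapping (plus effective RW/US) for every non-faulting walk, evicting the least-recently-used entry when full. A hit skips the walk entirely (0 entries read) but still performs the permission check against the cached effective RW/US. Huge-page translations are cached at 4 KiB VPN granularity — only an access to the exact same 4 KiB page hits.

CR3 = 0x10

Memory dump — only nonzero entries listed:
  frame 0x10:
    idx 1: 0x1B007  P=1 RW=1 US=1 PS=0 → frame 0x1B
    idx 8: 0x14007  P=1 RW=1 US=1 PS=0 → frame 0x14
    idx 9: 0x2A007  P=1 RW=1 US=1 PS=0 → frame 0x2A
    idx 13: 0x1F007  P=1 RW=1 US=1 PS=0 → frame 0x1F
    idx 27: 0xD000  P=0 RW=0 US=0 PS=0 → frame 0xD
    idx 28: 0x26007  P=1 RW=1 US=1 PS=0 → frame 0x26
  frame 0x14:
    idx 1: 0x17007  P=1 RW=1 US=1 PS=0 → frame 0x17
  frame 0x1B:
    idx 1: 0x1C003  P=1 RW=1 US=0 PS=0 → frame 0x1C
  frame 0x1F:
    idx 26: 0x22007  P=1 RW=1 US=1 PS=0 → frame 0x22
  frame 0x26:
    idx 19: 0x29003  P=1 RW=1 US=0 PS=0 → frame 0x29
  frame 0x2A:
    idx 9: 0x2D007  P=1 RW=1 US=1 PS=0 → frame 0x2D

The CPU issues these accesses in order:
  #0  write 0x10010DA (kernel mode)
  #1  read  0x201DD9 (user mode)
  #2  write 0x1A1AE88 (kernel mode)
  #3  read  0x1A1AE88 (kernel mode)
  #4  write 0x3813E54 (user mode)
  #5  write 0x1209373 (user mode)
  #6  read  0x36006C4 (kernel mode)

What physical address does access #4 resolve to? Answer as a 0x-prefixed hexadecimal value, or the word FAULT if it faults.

Trace:
#0 VA=0x10010DA (w,kernel):
  L0: frame=0x10 idx=8 entry=0x14007 [P=1 RW=1 US=1 PS=0]
  L1: frame=0x14 idx=1 entry=0x17007 [P=1 RW=1 US=1 PS=0]
  → PA=0x170DA  (2 entries read)
#1 VA=0x201DD9 (r,user):
  L0: frame=0x10 idx=1 entry=0x1B007 [P=1 RW=1 US=1 PS=0]
  L1: frame=0x1B idx=1 entry=0x1C003 [P=1 RW=1 US=0 PS=0]
  ⇒ fault: PROTECTION_VIOLATION  — 2 lookups
#2 VA=0x1A1AE88 (w,kernel):
  L0: frame=0x10 idx=13 entry=0x1F007 [P=1 RW=1 US=1 PS=0]
  L1: frame=0x1F idx=26 entry=0x22007 [P=1 RW=1 US=1 PS=0]
  → PA=0x22E88  (2 entries read)
#3 VA=0x1A1AE88 (r,kernel):
  TLB hit vpn=0x1A1A → PA=0x22E88
#4 VA=0x3813E54 (w,user):
  L0: frame=0x10 idx=28 entry=0x26007 [P=1 RW=1 US=1 PS=0]
  L1: frame=0x26 idx=19 entry=0x29003 [P=1 RW=1 US=0 PS=0]
  ⇒ fault: PROTECTION_VIOLATION  — 2 lookups
#5 VA=0x1209373 (w,user):
  L0: frame=0x10 idx=9 entry=0x2A007 [P=1 RW=1 US=1 PS=0]
  L1: frame=0x2A idx=9 entry=0x2D007 [P=1 RW=1 US=1 PS=0]
  → PA=0x2D373  (2 entries read)
#6 VA=0x36006C4 (r,kernel):
  L0: frame=0x10 idx=27 entry=0xD000 [P=0 RW=0 US=0 PS=0]
  ⇒ fault: PAGE_NOT_PRESENT  — 1 lookups

Access #4 PA: FAULT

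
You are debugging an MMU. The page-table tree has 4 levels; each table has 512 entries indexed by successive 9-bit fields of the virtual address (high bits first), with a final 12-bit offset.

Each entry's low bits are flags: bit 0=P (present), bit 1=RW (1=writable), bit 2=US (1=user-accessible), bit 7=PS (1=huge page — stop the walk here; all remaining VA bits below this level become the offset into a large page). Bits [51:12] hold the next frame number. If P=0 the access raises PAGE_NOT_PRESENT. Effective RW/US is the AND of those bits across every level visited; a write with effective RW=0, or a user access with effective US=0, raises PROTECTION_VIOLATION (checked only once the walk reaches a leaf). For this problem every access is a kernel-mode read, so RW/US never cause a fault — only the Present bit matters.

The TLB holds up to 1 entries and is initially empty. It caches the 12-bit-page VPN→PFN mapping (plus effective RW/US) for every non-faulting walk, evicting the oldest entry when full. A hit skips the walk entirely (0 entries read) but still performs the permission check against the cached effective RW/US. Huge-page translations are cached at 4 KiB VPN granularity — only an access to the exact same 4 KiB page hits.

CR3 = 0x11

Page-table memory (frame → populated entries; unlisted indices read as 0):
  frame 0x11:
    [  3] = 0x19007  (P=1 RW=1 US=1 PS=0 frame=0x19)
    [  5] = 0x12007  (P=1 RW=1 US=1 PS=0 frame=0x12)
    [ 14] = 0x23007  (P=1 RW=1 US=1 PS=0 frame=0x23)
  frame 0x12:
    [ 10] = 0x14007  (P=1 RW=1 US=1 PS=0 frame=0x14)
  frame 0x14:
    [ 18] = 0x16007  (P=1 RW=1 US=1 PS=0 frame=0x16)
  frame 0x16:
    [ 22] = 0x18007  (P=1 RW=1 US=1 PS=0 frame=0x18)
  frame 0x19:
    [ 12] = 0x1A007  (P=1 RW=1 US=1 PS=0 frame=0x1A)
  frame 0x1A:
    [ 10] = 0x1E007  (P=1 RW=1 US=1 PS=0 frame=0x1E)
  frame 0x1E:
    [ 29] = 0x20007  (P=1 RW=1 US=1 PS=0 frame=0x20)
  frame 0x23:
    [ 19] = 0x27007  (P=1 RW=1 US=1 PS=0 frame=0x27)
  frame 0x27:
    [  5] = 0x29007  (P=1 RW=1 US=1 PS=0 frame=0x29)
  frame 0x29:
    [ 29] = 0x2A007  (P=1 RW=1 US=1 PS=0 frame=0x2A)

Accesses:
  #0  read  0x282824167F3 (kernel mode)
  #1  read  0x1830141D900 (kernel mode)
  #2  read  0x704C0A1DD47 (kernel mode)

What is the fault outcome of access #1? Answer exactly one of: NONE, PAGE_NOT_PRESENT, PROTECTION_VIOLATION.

Walk each access:
#0 VA=0x282824167F3 (r,kernel):
  L0: frame=0x11 idx=5 entry=0x12007 [P=1 RW=1 US=1 PS=0]
  L1: frame=0x12 idx=10 entry=0x14007 [P=1 RW=1 US=1 PS=0]
  L2: frame=0x14 idx=18 entry=0x16007 [P=1 RW=1 US=1 PS=0]
  L3: frame=0x16 idx=22 entry=0x18007 [P=1 RW=1 US=1 PS=0]
  → PA=0x187F3  (4 entries read)
#1 VA=0x1830141D900 (r,kernel):
  L0: frame=0x11 idx=3 entry=0x19007 [P=1 RW=1 US=1 PS=0]
  L1: frame=0x19 idx=12 entry=0x1A007 [P=1 RW=1 US=1 PS=0]
  L2: frame=0x1A idx=10 entry=0x1E007 [P=1 RW=1 US=1 PS=0]
  L3: frame=0x1E idx=29 entry=0x20007 [P=1 RW=1 US=1 PS=0]
  → PA=0x20900  (4 entries read)
#2 VA=0x704C0A1DD47 (r,kernel):
  L0: frame=0x11 idx=14 entry=0x23007 [P=1 RW=1 US=1 PS=0]
  L1: frame=0x23 idx=19 entry=0x27007 [P=1 RW=1 US=1 PS=0]
  L2: frame=0x27 idx=5 entry=0x29007 [P=1 RW=1 US=1 PS=0]
  L3: frame=0x29 idx=29 entry=0x2A007 [P=1 RW=1 US=1 PS=0]
  → PA=0x2AD47  (4 entries read)

Access #1 fault: NONE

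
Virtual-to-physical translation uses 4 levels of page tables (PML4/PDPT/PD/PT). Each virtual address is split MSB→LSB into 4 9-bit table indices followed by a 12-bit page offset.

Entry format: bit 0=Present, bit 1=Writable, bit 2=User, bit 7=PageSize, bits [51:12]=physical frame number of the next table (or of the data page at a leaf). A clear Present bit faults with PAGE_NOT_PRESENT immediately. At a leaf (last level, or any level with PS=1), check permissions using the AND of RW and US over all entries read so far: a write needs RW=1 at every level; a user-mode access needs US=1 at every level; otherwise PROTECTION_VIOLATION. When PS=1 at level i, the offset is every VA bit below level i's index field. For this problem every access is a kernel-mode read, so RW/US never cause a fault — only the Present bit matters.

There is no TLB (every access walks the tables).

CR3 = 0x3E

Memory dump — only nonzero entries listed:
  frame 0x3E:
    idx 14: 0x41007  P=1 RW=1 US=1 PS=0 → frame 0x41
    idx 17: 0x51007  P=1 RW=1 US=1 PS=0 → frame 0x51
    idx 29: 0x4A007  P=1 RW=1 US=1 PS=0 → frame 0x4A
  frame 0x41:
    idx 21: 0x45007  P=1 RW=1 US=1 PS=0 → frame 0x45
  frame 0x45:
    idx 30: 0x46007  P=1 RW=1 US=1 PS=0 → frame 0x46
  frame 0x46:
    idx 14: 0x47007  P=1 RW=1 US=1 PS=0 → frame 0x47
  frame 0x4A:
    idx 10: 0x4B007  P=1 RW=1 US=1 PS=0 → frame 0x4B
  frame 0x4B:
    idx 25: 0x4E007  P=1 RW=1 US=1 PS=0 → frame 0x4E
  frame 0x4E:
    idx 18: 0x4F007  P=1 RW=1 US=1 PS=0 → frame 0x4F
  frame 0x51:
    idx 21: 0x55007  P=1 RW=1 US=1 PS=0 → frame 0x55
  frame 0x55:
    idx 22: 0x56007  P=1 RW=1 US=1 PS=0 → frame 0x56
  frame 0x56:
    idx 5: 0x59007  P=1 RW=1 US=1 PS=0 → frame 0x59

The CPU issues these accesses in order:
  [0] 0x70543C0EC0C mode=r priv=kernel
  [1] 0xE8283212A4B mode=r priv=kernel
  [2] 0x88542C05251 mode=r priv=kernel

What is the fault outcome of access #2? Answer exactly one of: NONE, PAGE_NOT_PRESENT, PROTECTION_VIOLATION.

Walk each access:
#0 VA=0x70543C0EC0C (r,kernel):
  [0] read 0x3E idx=14: raw=0x41007 flags P=1 W=1 U=1 S=0
  [1] read 0x41 idx=21: raw=0x45007 flags P=1 W=1 U=1 S=0
  [2] read 0x45 idx=30: raw=0x46007 flags P=1 W=1 U=1 S=0
  [3] read 0x46 idx=14: raw=0x47007 flags P=1 W=1 U=1 S=0
  → PA=0x47C0C  (4 entries read)
#1 VA=0xE8283212A4B (r,kernel):
  [0] read 0x3E idx=29: raw=0x4A007 flags P=1 W=1 U=1 S=0
  [1] read 0x4A idx=10: raw=0x4B007 flags P=1 W=1 U=1 S=0
  [2] read 0x4B idx=25: raw=0x4E007 flags P=1 W=1 U=1 S=0
  [3] read 0x4E idx=18: raw=0x4F007 flags P=1 W=1 U=1 S=0
  → PA=0x4FA4B  (4 entries read)
#2 VA=0x88542C05251 (r,kernel):
  [0] read 0x3E idx=17: raw=0x51007 flags P=1 W=1 U=1 S=0
  [1] read 0x51 idx=21: raw=0x55007 flags P=1 W=1 U=1 S=0
  [2] read 0x55 idx=22: raw=0x56007 flags P=1 W=1 U=1 S=0
  [3] read 0x56 idx=5: raw=0x59007 flags P=1 W=1 U=1 S=0
  → PA=0x59251  (4 entries read)

Access #2 fault: NONE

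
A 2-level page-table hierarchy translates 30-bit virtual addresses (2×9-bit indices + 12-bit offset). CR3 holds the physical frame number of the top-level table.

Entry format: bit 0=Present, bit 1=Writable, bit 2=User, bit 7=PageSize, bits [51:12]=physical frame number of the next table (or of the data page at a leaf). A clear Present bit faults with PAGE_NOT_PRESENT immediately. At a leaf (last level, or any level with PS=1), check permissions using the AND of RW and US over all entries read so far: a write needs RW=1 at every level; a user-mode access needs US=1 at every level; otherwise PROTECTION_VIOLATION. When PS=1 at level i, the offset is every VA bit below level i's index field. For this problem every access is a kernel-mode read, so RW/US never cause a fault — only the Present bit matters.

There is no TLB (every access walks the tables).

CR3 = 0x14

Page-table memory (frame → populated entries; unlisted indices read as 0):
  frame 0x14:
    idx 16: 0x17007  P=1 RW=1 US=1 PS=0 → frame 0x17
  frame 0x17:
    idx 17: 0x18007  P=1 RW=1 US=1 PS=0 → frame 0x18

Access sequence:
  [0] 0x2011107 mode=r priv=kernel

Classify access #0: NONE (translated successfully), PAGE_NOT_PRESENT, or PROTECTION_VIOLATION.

Per-access translation:
#0 VA=0x2011107 (r,kernel):
  L0 @0x14[16] → 0x17007  P=1,RW=1,US=1,PS=0
  L1 @0x17[17] → 0x18007  P=1,RW=1,US=1,PS=0
  ⇒ phys 0x18107  [2 reads]

Access #0 fault: NONE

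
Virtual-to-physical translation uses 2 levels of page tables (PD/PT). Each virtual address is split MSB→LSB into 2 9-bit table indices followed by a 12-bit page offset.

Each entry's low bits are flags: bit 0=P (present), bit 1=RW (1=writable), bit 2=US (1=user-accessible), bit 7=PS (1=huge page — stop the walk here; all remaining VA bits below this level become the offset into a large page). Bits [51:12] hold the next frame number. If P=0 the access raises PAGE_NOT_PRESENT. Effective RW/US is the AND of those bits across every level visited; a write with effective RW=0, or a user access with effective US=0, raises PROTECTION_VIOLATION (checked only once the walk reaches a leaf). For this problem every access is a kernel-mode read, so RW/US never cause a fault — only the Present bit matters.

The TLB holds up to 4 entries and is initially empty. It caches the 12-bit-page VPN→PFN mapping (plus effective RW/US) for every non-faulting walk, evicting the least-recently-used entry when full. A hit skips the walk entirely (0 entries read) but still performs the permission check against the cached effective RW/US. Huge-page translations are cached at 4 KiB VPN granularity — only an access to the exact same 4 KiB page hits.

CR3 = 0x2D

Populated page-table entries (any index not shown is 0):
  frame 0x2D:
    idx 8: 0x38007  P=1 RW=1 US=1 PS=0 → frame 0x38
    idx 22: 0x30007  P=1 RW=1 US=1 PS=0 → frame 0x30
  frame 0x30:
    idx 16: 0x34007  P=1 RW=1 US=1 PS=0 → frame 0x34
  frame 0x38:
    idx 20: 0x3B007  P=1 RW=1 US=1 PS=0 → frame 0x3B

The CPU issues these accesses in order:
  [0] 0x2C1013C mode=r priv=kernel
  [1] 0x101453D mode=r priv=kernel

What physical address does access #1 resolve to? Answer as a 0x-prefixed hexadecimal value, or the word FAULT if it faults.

Walk each access:
#0 VA=0x2C1013C (r,kernel):
  lvl0: tbl 0x2D, slot 22 ⇒ 0x30007 (P1/RW1/US1/PS0)
  lvl1: tbl 0x30, slot 16 ⇒ 0x34007 (P1/RW1/US1/PS0)
  ⇒ phys 0x3413C  [2 reads]
#1 VA=0x101453D (r,kernel):
  lvl0: tbl 0x2D, slot 8 ⇒ 0x38007 (P1/RW1/US1/PS0)
  lvl1: tbl 0x38, slot 20 ⇒ 0x3B007 (P1/RW1/US1/PS0)
  ⇒ phys 0x3B53D  [2 reads]

Access #1 PA: 0x3B53D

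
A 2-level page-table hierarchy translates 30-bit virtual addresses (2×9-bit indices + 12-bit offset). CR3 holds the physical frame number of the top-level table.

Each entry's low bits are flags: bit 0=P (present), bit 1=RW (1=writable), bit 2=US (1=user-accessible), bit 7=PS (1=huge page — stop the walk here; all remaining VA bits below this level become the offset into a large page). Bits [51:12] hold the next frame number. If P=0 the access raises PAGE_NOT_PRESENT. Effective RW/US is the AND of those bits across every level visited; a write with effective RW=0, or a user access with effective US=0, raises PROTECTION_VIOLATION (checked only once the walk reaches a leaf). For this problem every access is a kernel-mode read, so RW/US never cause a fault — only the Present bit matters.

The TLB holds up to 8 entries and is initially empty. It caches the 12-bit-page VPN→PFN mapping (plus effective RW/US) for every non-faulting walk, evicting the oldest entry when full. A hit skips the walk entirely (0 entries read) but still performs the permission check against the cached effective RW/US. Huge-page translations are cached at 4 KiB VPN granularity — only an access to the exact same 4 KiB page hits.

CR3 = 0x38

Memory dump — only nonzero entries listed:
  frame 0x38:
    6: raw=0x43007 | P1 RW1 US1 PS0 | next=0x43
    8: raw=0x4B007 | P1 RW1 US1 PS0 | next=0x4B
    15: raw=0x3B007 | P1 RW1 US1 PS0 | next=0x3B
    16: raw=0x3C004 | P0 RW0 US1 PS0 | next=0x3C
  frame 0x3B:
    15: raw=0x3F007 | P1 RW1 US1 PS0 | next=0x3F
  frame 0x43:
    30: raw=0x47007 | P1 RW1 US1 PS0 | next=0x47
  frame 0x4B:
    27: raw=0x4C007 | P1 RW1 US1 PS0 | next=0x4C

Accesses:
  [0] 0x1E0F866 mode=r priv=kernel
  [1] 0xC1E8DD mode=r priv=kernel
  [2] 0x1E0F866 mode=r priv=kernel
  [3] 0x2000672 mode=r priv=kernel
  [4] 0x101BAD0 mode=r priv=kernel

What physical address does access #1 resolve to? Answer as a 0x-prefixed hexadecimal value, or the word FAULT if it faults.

Trace:
#0 VA=0x1E0F866 (r,kernel):
  L0: frame=0x38 idx=15 entry=0x3B007 [P=1 RW=1 US=1 PS=0]
  L1: frame=0x3B idx=15 entry=0x3F007 [P=1 RW=1 US=1 PS=0]
  ⇒ phys 0x3F866  [2 reads]
#1 VA=0xC1E8DD (r,kernel):
  L0: frame=0x38 idx=6 entry=0x43007 [P=1 RW=1 US=1 PS=0]
  L1: frame=0x43 idx=30 entry=0x47007 [P=1 RW=1 US=1 PS=0]
  ⇒ phys 0x478DD  [2 reads]
#2 VA=0x1E0F866 (r,kernel):
  TLB hit vpn=0x1E0F → PA=0x3F866
#3 VA=0x2000672 (r,kernel):
  L0: frame=0x38 idx=16 entry=0x3C004 [P=0 RW=0 US=1 PS=0]
  → PAGE_NOT_PRESENT  (1 entries read)
#4 VA=0x101BAD0 (r,kernel):
  L0: frame=0x38 idx=8 entry=0x4B007 [P=1 RW=1 US=1 PS=0]
  L1: frame=0x4B idx=27 entry=0x4C007 [P=1 RW=1 US=1 PS=0]
  ⇒ phys 0x4CAD0  [2 reads]

Access #1 PA: 0x478DD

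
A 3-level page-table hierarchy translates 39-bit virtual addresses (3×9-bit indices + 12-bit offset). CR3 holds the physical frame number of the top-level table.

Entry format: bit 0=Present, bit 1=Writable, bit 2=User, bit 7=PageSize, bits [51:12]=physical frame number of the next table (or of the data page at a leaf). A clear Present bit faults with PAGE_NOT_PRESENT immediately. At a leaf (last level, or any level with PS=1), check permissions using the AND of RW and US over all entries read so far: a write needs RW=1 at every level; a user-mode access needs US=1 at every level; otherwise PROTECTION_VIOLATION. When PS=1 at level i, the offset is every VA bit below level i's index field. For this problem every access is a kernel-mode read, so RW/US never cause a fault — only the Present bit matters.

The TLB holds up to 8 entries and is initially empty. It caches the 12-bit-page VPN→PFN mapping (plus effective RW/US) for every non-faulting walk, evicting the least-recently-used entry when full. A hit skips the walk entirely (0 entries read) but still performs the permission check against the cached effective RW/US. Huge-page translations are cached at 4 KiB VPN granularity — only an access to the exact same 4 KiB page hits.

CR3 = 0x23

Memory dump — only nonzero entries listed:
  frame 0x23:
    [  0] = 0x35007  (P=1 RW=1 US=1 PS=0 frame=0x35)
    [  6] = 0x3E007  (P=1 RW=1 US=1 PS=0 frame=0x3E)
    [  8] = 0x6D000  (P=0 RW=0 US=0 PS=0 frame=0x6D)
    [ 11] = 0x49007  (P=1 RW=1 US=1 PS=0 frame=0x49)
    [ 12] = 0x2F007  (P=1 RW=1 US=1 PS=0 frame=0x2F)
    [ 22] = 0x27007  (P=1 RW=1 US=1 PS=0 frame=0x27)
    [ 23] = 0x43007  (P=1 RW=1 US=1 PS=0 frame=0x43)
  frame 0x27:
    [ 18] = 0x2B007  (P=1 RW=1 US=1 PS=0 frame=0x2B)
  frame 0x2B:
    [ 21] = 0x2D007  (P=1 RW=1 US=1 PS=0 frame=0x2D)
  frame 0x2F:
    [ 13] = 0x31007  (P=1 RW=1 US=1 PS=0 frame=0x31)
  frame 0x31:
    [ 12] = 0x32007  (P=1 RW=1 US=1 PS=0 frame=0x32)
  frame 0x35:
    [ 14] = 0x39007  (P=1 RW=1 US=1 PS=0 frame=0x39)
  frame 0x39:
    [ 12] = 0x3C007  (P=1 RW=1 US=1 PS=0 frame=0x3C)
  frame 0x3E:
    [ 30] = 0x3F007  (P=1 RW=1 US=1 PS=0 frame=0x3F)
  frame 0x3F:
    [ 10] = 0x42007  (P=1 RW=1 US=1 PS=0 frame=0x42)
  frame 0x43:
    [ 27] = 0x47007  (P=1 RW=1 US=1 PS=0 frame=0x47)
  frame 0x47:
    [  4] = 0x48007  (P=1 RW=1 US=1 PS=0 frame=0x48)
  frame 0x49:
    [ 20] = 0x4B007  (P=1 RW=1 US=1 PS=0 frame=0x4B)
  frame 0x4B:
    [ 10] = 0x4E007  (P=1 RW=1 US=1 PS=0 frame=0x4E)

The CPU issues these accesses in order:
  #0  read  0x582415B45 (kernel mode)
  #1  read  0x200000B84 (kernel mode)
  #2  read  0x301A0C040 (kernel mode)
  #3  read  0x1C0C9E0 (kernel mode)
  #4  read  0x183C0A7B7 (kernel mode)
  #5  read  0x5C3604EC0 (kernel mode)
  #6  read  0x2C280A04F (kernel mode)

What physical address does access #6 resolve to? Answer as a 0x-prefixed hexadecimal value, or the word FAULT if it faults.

Trace:
#0 VA=0x582415B45 (r,kernel):
  L0: frame=0x23 idx=22 entry=0x27007 [P=1 RW=1 US=1 PS=0]
  L1: frame=0x27 idx=18 entry=0x2B007 [P=1 RW=1 US=1 PS=0]
  L2: frame=0x2B idx=21 entry=0x2D007 [P=1 RW=1 US=1 PS=0]
  ⇒ phys 0x2DB45  [3 reads]
#1 VA=0x200000B84 (r,kernel):
  L0: frame=0x23 idx=8 entry=0x6D000 [P=0 RW=0 US=0 PS=0]
  → PAGE_NOT_PRESENT  (1 entries read)
#2 VA=0x301A0C040 (r,kernel):
  L0: frame=0x23 idx=12 entry=0x2F007 [P=1 RW=1 US=1 PS=0]
  L1: frame=0x2F idx=13 entry=0x31007 [P=1 RW=1 US=1 PS=0]
  L2: frame=0x31 idx=12 entry=0x32007 [P=1 RW=1 US=1 PS=0]
  ⇒ phys 0x32040  [3 reads]
#3 VA=0x1C0C9E0 (r,kernel):
  L0: frame=0x23 idx=0 entry=0x35007 [P=1 RW=1 US=1 PS=0]
  L1: frame=0x35 idx=14 entry=0x39007 [P=1 RW=1 US=1 PS=0]
  L2: frame=0x39 idx=12 entry=0x3C007 [P=1 RW=1 US=1 PS=0]
  ⇒ phys 0x3C9E0  [3 reads]
#4 VA=0x183C0A7B7 (r,kernel):
  L0: frame=0x23 idx=6 entry=0x3E007 [P=1 RW=1 US=1 PS=0]
  L1: frame=0x3E idx=30 entry=0x3F007 [P=1 RW=1 US=1 PS=0]
  L2: frame=0x3F idx=10 entry=0x42007 [P=1 RW=1 US=1 PS=0]
  ⇒ phys 0x427B7  [3 reads]
#5 VA=0x5C3604EC0 (r,kernel):
  L0: frame=0x23 idx=23 entry=0x43007 [P=1 RW=1 US=1 PS=0]
  L1: frame=0x43 idx=27 entry=0x47007 [P=1 RW=1 US=1 PS=0]
  L2: frame=0x47 idx=4 entry=0x48007 [P=1 RW=1 US=1 PS=0]
  ⇒ phys 0x48EC0  [3 reads]
#6 VA=0x2C280A04F (r,kernel):
  L0: frame=0x23 idx=11 entry=0x49007 [P=1 RW=1 US=1 PS=0]
  L1: frame=0x49 idx=20 entry=0x4B007 [P=1 RW=1 US=1 PS=0]
  L2: frame=0x4B idx=10 entry=0x4E007 [P=1 RW=1 US=1 PS=0]
  ⇒ phys 0x4E04F  [3 reads]

Access #6 PA: 0x4E04F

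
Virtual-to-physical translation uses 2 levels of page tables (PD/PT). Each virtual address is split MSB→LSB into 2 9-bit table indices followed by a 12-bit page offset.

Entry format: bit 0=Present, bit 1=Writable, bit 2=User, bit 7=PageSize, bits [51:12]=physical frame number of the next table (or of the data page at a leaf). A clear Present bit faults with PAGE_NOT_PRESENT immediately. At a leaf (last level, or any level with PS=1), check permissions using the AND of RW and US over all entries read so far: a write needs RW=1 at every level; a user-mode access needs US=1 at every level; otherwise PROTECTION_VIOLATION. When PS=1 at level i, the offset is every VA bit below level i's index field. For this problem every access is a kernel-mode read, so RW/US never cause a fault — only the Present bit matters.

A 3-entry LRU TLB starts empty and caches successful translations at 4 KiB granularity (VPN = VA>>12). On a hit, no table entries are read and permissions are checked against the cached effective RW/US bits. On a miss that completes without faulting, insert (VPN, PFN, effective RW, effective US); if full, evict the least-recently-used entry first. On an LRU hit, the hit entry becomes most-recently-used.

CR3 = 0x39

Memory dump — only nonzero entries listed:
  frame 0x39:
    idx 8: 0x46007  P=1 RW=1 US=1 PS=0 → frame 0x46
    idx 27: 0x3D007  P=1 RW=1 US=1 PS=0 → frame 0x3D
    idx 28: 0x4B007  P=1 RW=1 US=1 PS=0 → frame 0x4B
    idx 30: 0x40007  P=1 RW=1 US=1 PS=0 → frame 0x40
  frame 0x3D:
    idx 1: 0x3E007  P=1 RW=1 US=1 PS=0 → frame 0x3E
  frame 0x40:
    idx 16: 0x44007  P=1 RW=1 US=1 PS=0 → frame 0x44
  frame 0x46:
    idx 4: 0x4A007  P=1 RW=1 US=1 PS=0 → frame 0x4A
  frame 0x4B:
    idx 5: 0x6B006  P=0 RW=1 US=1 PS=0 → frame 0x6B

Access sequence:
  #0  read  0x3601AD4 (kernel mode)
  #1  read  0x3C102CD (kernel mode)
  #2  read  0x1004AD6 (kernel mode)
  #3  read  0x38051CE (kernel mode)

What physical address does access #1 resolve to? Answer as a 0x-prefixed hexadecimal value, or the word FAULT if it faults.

Per-access translation:
#0 VA=0x3601AD4 (r,kernel):
  lvl0: tbl 0x39, slot 27 ⇒ 0x3D007 (P1/RW1/US1/PS0)
  lvl1: tbl 0x3D, slot 1 ⇒ 0x3E007 (P1/RW1/US1/PS0)
  → PA=0x3EAD4  (2 entries read)
#1 VA=0x3C102CD (r,kernel):
  lvl0: tbl 0x39, slot 30 ⇒ 0x40007 (P1/RW1/US1/PS0)
  lvl1: tbl 0x40, slot 16 ⇒ 0x44007 (P1/RW1/US1/PS0)
  → PA=0x442CD  (2 entries read)
#2 VA=0x1004AD6 (r,kernel):
  lvl0: tbl 0x39, slot 8 ⇒ 0x46007 (P1/RW1/US1/PS0)
  lvl1: tbl 0x46, slot 4 ⇒ 0x4A007 (P1/RW1/US1/PS0)
  → PA=0x4AAD6  (2 entries read)
#3 VA=0x38051CE (r,kernel):
  lvl0: tbl 0x39, slot 28 ⇒ 0x4B007 (P1/RW1/US1/PS0)
  lvl1: tbl 0x4B, slot 5 ⇒ 0x6B006 (P0/RW1/US1/PS0)
  ✗ PAGE_NOT_PRESENT  [2 reads]

Access #1 PA: 0x442CD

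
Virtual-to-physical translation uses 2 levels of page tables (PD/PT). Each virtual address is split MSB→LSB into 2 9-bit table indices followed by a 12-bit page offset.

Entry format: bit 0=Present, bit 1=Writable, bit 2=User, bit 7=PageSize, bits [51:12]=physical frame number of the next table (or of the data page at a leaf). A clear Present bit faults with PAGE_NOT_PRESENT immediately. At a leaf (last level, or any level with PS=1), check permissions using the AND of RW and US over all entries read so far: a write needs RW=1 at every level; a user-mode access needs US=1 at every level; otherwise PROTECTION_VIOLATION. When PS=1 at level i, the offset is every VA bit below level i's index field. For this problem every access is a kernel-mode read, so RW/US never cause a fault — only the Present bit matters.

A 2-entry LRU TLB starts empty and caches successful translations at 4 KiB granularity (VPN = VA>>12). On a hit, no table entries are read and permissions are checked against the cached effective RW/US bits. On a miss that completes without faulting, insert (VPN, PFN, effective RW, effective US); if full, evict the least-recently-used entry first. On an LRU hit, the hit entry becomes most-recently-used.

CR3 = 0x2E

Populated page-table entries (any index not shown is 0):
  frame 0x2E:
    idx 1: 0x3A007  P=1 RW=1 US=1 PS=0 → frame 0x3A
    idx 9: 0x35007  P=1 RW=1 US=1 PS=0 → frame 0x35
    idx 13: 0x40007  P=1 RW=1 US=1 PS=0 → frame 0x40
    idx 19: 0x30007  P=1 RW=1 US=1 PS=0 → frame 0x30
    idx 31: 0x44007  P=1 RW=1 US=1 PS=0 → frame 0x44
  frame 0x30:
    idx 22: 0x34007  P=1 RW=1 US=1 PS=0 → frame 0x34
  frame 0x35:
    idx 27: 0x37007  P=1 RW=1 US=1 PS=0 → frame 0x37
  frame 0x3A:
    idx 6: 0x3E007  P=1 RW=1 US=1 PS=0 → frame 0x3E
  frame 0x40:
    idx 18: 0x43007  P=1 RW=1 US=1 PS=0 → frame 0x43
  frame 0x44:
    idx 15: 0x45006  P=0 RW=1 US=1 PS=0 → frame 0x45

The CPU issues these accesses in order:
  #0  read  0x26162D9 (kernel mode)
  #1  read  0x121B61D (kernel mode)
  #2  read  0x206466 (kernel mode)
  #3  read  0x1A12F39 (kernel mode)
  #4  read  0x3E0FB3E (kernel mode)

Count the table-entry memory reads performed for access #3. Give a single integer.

Trace:
#0 VA=0x26162D9 (r,kernel):
  lvl0: tbl 0x2E, slot 19 ⇒ 0x30007 (P1/RW1/US1/PS0)
  lvl1: tbl 0x30, slot 22 ⇒ 0x34007 (P1/RW1/US1/PS0)
  ✓ 0x342D9  — 2 lookups
#1 VA=0x121B61D (r,kernel):
  lvl0: tbl 0x2E, slot 9 ⇒ 0x35007 (P1/RW1/US1/PS0)
  lvl1: tbl 0x35, slot 27 ⇒ 0x37007 (P1/RW1/US1/PS0)
  ✓ 0x3761D  — 2 lookups
#2 VA=0x206466 (r,kernel):
  lvl0: tbl 0x2E, slot 1 ⇒ 0x3A007 (P1/RW1/US1/PS0)
  lvl1: tbl 0x3A, slot 6 ⇒ 0x3E007 (P1/RW1/US1/PS0)
  ✓ 0x3E466  — 2 lookups
#3 VA=0x1A12F39 (r,kernel):
  lvl0: tbl 0x2E, slot 13 ⇒ 0x40007 (P1/RW1/US1/PS0)
  lvl1: tbl 0x40, slot 18 ⇒ 0x43007 (P1/RW1/US1/PS0)
  ✓ 0x43F39  — 2 lookups
#4 VA=0x3E0FB3E (r,kernel):
  lvl0: tbl 0x2E, slot 31 ⇒ 0x44007 (P1/RW1/US1/PS0)
  lvl1: tbl 0x44, slot 15 ⇒ 0x45006 (P0/RW1/US1/PS0)
  ⇒ fault: PAGE_NOT_PRESENT  — 2 lookups

Entries read for #3: 2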